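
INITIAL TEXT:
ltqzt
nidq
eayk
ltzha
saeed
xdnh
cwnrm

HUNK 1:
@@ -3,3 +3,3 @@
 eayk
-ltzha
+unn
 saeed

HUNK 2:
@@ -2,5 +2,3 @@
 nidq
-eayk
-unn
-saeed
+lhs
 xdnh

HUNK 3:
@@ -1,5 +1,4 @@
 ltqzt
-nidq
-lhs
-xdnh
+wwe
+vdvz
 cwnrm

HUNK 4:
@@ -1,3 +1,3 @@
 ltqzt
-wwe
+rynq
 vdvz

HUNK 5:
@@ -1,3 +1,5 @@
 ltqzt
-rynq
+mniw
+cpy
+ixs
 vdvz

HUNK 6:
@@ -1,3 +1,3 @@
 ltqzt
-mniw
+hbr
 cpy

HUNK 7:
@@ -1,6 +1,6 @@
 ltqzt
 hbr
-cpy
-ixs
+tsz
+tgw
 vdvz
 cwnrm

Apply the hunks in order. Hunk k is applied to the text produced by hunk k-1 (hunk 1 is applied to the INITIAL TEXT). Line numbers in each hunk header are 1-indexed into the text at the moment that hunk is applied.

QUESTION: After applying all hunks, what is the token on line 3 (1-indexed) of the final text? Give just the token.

Answer: tsz

Derivation:
Hunk 1: at line 3 remove [ltzha] add [unn] -> 7 lines: ltqzt nidq eayk unn saeed xdnh cwnrm
Hunk 2: at line 2 remove [eayk,unn,saeed] add [lhs] -> 5 lines: ltqzt nidq lhs xdnh cwnrm
Hunk 3: at line 1 remove [nidq,lhs,xdnh] add [wwe,vdvz] -> 4 lines: ltqzt wwe vdvz cwnrm
Hunk 4: at line 1 remove [wwe] add [rynq] -> 4 lines: ltqzt rynq vdvz cwnrm
Hunk 5: at line 1 remove [rynq] add [mniw,cpy,ixs] -> 6 lines: ltqzt mniw cpy ixs vdvz cwnrm
Hunk 6: at line 1 remove [mniw] add [hbr] -> 6 lines: ltqzt hbr cpy ixs vdvz cwnrm
Hunk 7: at line 1 remove [cpy,ixs] add [tsz,tgw] -> 6 lines: ltqzt hbr tsz tgw vdvz cwnrm
Final line 3: tsz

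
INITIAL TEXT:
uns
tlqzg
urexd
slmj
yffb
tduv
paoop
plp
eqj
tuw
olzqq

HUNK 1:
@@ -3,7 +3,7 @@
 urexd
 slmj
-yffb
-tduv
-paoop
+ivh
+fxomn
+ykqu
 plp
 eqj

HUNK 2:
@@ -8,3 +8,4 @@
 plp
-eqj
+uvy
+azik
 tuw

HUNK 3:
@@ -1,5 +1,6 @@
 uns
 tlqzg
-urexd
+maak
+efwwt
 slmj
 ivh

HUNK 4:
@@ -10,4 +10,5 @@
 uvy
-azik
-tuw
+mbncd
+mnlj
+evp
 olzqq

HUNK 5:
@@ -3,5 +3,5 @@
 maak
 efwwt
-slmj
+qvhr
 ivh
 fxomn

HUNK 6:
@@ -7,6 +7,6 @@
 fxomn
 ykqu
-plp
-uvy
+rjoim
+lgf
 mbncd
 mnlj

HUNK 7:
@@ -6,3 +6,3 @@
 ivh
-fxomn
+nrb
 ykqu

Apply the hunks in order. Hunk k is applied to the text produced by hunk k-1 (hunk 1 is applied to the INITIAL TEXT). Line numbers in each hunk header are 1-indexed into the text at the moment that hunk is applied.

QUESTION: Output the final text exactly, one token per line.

Hunk 1: at line 3 remove [yffb,tduv,paoop] add [ivh,fxomn,ykqu] -> 11 lines: uns tlqzg urexd slmj ivh fxomn ykqu plp eqj tuw olzqq
Hunk 2: at line 8 remove [eqj] add [uvy,azik] -> 12 lines: uns tlqzg urexd slmj ivh fxomn ykqu plp uvy azik tuw olzqq
Hunk 3: at line 1 remove [urexd] add [maak,efwwt] -> 13 lines: uns tlqzg maak efwwt slmj ivh fxomn ykqu plp uvy azik tuw olzqq
Hunk 4: at line 10 remove [azik,tuw] add [mbncd,mnlj,evp] -> 14 lines: uns tlqzg maak efwwt slmj ivh fxomn ykqu plp uvy mbncd mnlj evp olzqq
Hunk 5: at line 3 remove [slmj] add [qvhr] -> 14 lines: uns tlqzg maak efwwt qvhr ivh fxomn ykqu plp uvy mbncd mnlj evp olzqq
Hunk 6: at line 7 remove [plp,uvy] add [rjoim,lgf] -> 14 lines: uns tlqzg maak efwwt qvhr ivh fxomn ykqu rjoim lgf mbncd mnlj evp olzqq
Hunk 7: at line 6 remove [fxomn] add [nrb] -> 14 lines: uns tlqzg maak efwwt qvhr ivh nrb ykqu rjoim lgf mbncd mnlj evp olzqq

Answer: uns
tlqzg
maak
efwwt
qvhr
ivh
nrb
ykqu
rjoim
lgf
mbncd
mnlj
evp
olzqq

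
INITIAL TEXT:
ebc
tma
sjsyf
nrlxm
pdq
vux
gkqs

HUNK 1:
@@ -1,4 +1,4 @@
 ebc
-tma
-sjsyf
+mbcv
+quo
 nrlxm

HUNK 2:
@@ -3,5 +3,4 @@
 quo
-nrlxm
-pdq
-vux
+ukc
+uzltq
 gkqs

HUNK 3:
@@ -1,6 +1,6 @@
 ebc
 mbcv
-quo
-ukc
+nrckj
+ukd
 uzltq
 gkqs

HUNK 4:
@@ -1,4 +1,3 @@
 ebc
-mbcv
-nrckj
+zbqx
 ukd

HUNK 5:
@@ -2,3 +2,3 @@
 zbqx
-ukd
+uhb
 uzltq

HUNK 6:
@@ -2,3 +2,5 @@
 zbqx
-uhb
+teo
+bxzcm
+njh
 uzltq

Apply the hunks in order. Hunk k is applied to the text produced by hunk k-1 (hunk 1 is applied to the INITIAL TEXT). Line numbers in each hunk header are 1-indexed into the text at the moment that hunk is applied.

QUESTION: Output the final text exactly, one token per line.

Answer: ebc
zbqx
teo
bxzcm
njh
uzltq
gkqs

Derivation:
Hunk 1: at line 1 remove [tma,sjsyf] add [mbcv,quo] -> 7 lines: ebc mbcv quo nrlxm pdq vux gkqs
Hunk 2: at line 3 remove [nrlxm,pdq,vux] add [ukc,uzltq] -> 6 lines: ebc mbcv quo ukc uzltq gkqs
Hunk 3: at line 1 remove [quo,ukc] add [nrckj,ukd] -> 6 lines: ebc mbcv nrckj ukd uzltq gkqs
Hunk 4: at line 1 remove [mbcv,nrckj] add [zbqx] -> 5 lines: ebc zbqx ukd uzltq gkqs
Hunk 5: at line 2 remove [ukd] add [uhb] -> 5 lines: ebc zbqx uhb uzltq gkqs
Hunk 6: at line 2 remove [uhb] add [teo,bxzcm,njh] -> 7 lines: ebc zbqx teo bxzcm njh uzltq gkqs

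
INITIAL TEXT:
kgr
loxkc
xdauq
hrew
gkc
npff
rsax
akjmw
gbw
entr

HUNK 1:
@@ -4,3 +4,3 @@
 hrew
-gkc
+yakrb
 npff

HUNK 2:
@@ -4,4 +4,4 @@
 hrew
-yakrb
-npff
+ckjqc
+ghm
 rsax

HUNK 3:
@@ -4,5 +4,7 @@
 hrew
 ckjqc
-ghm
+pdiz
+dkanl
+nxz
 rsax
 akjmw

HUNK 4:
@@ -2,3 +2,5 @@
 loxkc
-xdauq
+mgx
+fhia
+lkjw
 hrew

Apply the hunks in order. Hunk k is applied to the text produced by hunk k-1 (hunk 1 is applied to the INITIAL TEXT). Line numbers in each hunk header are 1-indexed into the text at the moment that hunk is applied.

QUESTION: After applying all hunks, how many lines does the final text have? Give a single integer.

Answer: 14

Derivation:
Hunk 1: at line 4 remove [gkc] add [yakrb] -> 10 lines: kgr loxkc xdauq hrew yakrb npff rsax akjmw gbw entr
Hunk 2: at line 4 remove [yakrb,npff] add [ckjqc,ghm] -> 10 lines: kgr loxkc xdauq hrew ckjqc ghm rsax akjmw gbw entr
Hunk 3: at line 4 remove [ghm] add [pdiz,dkanl,nxz] -> 12 lines: kgr loxkc xdauq hrew ckjqc pdiz dkanl nxz rsax akjmw gbw entr
Hunk 4: at line 2 remove [xdauq] add [mgx,fhia,lkjw] -> 14 lines: kgr loxkc mgx fhia lkjw hrew ckjqc pdiz dkanl nxz rsax akjmw gbw entr
Final line count: 14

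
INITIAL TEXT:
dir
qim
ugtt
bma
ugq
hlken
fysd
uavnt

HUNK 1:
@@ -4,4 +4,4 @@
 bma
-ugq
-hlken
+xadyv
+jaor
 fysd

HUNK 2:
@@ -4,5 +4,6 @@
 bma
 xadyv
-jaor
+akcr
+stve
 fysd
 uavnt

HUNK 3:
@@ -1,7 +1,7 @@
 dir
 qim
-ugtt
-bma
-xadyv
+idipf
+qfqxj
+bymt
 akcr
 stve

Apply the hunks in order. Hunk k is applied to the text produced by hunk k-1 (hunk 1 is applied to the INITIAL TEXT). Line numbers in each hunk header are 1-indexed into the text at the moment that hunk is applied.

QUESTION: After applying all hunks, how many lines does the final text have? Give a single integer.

Hunk 1: at line 4 remove [ugq,hlken] add [xadyv,jaor] -> 8 lines: dir qim ugtt bma xadyv jaor fysd uavnt
Hunk 2: at line 4 remove [jaor] add [akcr,stve] -> 9 lines: dir qim ugtt bma xadyv akcr stve fysd uavnt
Hunk 3: at line 1 remove [ugtt,bma,xadyv] add [idipf,qfqxj,bymt] -> 9 lines: dir qim idipf qfqxj bymt akcr stve fysd uavnt
Final line count: 9

Answer: 9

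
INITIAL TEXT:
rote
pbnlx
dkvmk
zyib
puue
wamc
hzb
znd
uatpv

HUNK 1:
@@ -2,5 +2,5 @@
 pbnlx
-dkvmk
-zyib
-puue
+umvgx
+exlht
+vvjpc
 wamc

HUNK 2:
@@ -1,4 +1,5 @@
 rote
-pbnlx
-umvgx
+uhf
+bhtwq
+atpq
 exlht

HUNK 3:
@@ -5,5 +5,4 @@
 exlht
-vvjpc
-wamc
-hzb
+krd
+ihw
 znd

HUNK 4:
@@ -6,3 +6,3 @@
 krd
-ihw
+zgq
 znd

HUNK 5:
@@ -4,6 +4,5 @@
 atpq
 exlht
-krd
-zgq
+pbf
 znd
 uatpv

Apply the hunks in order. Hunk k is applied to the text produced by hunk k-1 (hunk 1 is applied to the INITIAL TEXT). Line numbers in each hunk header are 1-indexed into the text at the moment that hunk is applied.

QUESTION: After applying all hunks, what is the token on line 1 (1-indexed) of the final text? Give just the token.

Hunk 1: at line 2 remove [dkvmk,zyib,puue] add [umvgx,exlht,vvjpc] -> 9 lines: rote pbnlx umvgx exlht vvjpc wamc hzb znd uatpv
Hunk 2: at line 1 remove [pbnlx,umvgx] add [uhf,bhtwq,atpq] -> 10 lines: rote uhf bhtwq atpq exlht vvjpc wamc hzb znd uatpv
Hunk 3: at line 5 remove [vvjpc,wamc,hzb] add [krd,ihw] -> 9 lines: rote uhf bhtwq atpq exlht krd ihw znd uatpv
Hunk 4: at line 6 remove [ihw] add [zgq] -> 9 lines: rote uhf bhtwq atpq exlht krd zgq znd uatpv
Hunk 5: at line 4 remove [krd,zgq] add [pbf] -> 8 lines: rote uhf bhtwq atpq exlht pbf znd uatpv
Final line 1: rote

Answer: rote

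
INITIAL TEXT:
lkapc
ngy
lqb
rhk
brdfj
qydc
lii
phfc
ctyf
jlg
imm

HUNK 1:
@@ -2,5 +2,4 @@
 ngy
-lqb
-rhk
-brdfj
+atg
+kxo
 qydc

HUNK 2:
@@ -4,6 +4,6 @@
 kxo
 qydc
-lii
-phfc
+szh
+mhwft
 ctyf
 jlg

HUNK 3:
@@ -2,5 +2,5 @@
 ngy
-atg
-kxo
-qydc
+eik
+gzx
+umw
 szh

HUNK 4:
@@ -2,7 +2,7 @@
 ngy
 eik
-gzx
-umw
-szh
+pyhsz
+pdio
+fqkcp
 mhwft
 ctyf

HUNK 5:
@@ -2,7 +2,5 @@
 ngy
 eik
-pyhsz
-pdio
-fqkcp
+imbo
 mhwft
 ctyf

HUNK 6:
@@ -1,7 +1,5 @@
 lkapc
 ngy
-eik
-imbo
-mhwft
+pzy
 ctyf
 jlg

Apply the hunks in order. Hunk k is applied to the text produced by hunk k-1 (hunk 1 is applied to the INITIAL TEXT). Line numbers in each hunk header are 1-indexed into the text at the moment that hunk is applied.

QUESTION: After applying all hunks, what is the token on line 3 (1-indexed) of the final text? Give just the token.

Hunk 1: at line 2 remove [lqb,rhk,brdfj] add [atg,kxo] -> 10 lines: lkapc ngy atg kxo qydc lii phfc ctyf jlg imm
Hunk 2: at line 4 remove [lii,phfc] add [szh,mhwft] -> 10 lines: lkapc ngy atg kxo qydc szh mhwft ctyf jlg imm
Hunk 3: at line 2 remove [atg,kxo,qydc] add [eik,gzx,umw] -> 10 lines: lkapc ngy eik gzx umw szh mhwft ctyf jlg imm
Hunk 4: at line 2 remove [gzx,umw,szh] add [pyhsz,pdio,fqkcp] -> 10 lines: lkapc ngy eik pyhsz pdio fqkcp mhwft ctyf jlg imm
Hunk 5: at line 2 remove [pyhsz,pdio,fqkcp] add [imbo] -> 8 lines: lkapc ngy eik imbo mhwft ctyf jlg imm
Hunk 6: at line 1 remove [eik,imbo,mhwft] add [pzy] -> 6 lines: lkapc ngy pzy ctyf jlg imm
Final line 3: pzy

Answer: pzy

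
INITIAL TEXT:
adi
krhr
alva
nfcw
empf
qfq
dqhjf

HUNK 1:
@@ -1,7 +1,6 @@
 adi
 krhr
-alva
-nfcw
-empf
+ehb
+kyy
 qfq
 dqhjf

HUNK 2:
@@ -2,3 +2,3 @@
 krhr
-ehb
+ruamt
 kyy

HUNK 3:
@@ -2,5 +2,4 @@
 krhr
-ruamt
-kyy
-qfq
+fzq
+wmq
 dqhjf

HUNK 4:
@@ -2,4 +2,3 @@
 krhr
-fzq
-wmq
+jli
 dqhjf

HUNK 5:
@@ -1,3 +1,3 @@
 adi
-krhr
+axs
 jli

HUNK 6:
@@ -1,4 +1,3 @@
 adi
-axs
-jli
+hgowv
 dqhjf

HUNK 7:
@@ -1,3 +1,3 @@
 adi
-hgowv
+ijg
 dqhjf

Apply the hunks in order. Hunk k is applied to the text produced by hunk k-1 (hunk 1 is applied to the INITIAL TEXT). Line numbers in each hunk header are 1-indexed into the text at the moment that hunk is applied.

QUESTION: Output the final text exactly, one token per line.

Answer: adi
ijg
dqhjf

Derivation:
Hunk 1: at line 1 remove [alva,nfcw,empf] add [ehb,kyy] -> 6 lines: adi krhr ehb kyy qfq dqhjf
Hunk 2: at line 2 remove [ehb] add [ruamt] -> 6 lines: adi krhr ruamt kyy qfq dqhjf
Hunk 3: at line 2 remove [ruamt,kyy,qfq] add [fzq,wmq] -> 5 lines: adi krhr fzq wmq dqhjf
Hunk 4: at line 2 remove [fzq,wmq] add [jli] -> 4 lines: adi krhr jli dqhjf
Hunk 5: at line 1 remove [krhr] add [axs] -> 4 lines: adi axs jli dqhjf
Hunk 6: at line 1 remove [axs,jli] add [hgowv] -> 3 lines: adi hgowv dqhjf
Hunk 7: at line 1 remove [hgowv] add [ijg] -> 3 lines: adi ijg dqhjf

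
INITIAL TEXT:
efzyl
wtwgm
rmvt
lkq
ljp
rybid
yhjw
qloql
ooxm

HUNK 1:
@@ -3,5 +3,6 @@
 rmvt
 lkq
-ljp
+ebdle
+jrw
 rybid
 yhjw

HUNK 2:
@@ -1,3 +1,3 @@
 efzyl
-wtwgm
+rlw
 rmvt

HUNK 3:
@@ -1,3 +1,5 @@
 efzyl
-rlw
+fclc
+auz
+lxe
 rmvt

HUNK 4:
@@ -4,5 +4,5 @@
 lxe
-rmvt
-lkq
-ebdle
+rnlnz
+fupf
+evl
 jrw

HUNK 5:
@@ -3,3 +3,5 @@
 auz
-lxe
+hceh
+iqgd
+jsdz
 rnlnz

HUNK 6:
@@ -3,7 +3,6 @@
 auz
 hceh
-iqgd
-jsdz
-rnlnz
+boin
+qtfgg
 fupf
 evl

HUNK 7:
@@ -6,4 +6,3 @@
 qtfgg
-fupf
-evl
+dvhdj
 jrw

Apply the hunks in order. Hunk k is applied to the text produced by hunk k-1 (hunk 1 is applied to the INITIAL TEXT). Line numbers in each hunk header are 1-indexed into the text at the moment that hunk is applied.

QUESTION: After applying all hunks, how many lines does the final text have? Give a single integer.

Hunk 1: at line 3 remove [ljp] add [ebdle,jrw] -> 10 lines: efzyl wtwgm rmvt lkq ebdle jrw rybid yhjw qloql ooxm
Hunk 2: at line 1 remove [wtwgm] add [rlw] -> 10 lines: efzyl rlw rmvt lkq ebdle jrw rybid yhjw qloql ooxm
Hunk 3: at line 1 remove [rlw] add [fclc,auz,lxe] -> 12 lines: efzyl fclc auz lxe rmvt lkq ebdle jrw rybid yhjw qloql ooxm
Hunk 4: at line 4 remove [rmvt,lkq,ebdle] add [rnlnz,fupf,evl] -> 12 lines: efzyl fclc auz lxe rnlnz fupf evl jrw rybid yhjw qloql ooxm
Hunk 5: at line 3 remove [lxe] add [hceh,iqgd,jsdz] -> 14 lines: efzyl fclc auz hceh iqgd jsdz rnlnz fupf evl jrw rybid yhjw qloql ooxm
Hunk 6: at line 3 remove [iqgd,jsdz,rnlnz] add [boin,qtfgg] -> 13 lines: efzyl fclc auz hceh boin qtfgg fupf evl jrw rybid yhjw qloql ooxm
Hunk 7: at line 6 remove [fupf,evl] add [dvhdj] -> 12 lines: efzyl fclc auz hceh boin qtfgg dvhdj jrw rybid yhjw qloql ooxm
Final line count: 12

Answer: 12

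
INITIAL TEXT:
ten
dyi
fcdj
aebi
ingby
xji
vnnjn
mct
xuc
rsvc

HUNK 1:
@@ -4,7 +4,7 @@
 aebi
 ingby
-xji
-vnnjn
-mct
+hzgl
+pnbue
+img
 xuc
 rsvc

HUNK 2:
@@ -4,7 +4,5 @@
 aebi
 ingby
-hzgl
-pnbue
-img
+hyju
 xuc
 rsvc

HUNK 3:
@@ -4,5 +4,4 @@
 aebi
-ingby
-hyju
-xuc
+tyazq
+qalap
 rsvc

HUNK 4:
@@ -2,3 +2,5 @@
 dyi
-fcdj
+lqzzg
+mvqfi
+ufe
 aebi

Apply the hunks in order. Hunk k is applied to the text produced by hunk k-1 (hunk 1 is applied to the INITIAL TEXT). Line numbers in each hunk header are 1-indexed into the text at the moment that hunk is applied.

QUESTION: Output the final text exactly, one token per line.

Answer: ten
dyi
lqzzg
mvqfi
ufe
aebi
tyazq
qalap
rsvc

Derivation:
Hunk 1: at line 4 remove [xji,vnnjn,mct] add [hzgl,pnbue,img] -> 10 lines: ten dyi fcdj aebi ingby hzgl pnbue img xuc rsvc
Hunk 2: at line 4 remove [hzgl,pnbue,img] add [hyju] -> 8 lines: ten dyi fcdj aebi ingby hyju xuc rsvc
Hunk 3: at line 4 remove [ingby,hyju,xuc] add [tyazq,qalap] -> 7 lines: ten dyi fcdj aebi tyazq qalap rsvc
Hunk 4: at line 2 remove [fcdj] add [lqzzg,mvqfi,ufe] -> 9 lines: ten dyi lqzzg mvqfi ufe aebi tyazq qalap rsvc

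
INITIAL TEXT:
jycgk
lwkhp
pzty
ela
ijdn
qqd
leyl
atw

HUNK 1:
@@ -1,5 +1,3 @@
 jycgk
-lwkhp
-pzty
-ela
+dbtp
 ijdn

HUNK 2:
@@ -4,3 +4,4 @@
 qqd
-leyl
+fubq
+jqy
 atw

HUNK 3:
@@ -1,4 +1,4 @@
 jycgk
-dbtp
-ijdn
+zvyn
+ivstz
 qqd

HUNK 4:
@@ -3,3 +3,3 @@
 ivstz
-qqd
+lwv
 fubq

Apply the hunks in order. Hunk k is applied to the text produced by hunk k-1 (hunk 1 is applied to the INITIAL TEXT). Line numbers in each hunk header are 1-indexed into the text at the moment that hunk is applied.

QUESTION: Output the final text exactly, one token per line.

Answer: jycgk
zvyn
ivstz
lwv
fubq
jqy
atw

Derivation:
Hunk 1: at line 1 remove [lwkhp,pzty,ela] add [dbtp] -> 6 lines: jycgk dbtp ijdn qqd leyl atw
Hunk 2: at line 4 remove [leyl] add [fubq,jqy] -> 7 lines: jycgk dbtp ijdn qqd fubq jqy atw
Hunk 3: at line 1 remove [dbtp,ijdn] add [zvyn,ivstz] -> 7 lines: jycgk zvyn ivstz qqd fubq jqy atw
Hunk 4: at line 3 remove [qqd] add [lwv] -> 7 lines: jycgk zvyn ivstz lwv fubq jqy atw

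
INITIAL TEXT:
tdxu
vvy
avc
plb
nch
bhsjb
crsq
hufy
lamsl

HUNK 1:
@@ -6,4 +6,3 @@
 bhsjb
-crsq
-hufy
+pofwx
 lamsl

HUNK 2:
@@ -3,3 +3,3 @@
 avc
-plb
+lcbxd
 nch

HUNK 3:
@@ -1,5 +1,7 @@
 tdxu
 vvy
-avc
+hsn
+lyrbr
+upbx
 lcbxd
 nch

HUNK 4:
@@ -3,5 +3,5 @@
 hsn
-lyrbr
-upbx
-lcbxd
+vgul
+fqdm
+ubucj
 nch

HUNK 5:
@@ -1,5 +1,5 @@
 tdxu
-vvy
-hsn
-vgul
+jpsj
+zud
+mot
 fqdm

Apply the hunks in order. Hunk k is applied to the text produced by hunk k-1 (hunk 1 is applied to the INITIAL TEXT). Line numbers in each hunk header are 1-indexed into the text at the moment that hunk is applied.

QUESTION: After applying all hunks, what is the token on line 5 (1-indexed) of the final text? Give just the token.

Answer: fqdm

Derivation:
Hunk 1: at line 6 remove [crsq,hufy] add [pofwx] -> 8 lines: tdxu vvy avc plb nch bhsjb pofwx lamsl
Hunk 2: at line 3 remove [plb] add [lcbxd] -> 8 lines: tdxu vvy avc lcbxd nch bhsjb pofwx lamsl
Hunk 3: at line 1 remove [avc] add [hsn,lyrbr,upbx] -> 10 lines: tdxu vvy hsn lyrbr upbx lcbxd nch bhsjb pofwx lamsl
Hunk 4: at line 3 remove [lyrbr,upbx,lcbxd] add [vgul,fqdm,ubucj] -> 10 lines: tdxu vvy hsn vgul fqdm ubucj nch bhsjb pofwx lamsl
Hunk 5: at line 1 remove [vvy,hsn,vgul] add [jpsj,zud,mot] -> 10 lines: tdxu jpsj zud mot fqdm ubucj nch bhsjb pofwx lamsl
Final line 5: fqdm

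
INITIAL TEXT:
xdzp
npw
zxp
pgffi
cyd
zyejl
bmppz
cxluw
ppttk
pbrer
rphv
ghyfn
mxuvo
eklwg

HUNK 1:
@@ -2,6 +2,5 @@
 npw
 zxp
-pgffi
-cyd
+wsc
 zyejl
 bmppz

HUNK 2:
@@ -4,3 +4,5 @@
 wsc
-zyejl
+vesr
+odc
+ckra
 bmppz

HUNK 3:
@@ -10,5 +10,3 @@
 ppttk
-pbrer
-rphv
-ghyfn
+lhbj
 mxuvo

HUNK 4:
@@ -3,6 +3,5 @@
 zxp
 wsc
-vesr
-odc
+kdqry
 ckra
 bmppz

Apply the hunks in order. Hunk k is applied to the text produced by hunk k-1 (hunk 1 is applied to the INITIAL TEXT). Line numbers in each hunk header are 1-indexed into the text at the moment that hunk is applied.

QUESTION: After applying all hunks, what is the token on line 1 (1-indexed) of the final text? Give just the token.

Hunk 1: at line 2 remove [pgffi,cyd] add [wsc] -> 13 lines: xdzp npw zxp wsc zyejl bmppz cxluw ppttk pbrer rphv ghyfn mxuvo eklwg
Hunk 2: at line 4 remove [zyejl] add [vesr,odc,ckra] -> 15 lines: xdzp npw zxp wsc vesr odc ckra bmppz cxluw ppttk pbrer rphv ghyfn mxuvo eklwg
Hunk 3: at line 10 remove [pbrer,rphv,ghyfn] add [lhbj] -> 13 lines: xdzp npw zxp wsc vesr odc ckra bmppz cxluw ppttk lhbj mxuvo eklwg
Hunk 4: at line 3 remove [vesr,odc] add [kdqry] -> 12 lines: xdzp npw zxp wsc kdqry ckra bmppz cxluw ppttk lhbj mxuvo eklwg
Final line 1: xdzp

Answer: xdzp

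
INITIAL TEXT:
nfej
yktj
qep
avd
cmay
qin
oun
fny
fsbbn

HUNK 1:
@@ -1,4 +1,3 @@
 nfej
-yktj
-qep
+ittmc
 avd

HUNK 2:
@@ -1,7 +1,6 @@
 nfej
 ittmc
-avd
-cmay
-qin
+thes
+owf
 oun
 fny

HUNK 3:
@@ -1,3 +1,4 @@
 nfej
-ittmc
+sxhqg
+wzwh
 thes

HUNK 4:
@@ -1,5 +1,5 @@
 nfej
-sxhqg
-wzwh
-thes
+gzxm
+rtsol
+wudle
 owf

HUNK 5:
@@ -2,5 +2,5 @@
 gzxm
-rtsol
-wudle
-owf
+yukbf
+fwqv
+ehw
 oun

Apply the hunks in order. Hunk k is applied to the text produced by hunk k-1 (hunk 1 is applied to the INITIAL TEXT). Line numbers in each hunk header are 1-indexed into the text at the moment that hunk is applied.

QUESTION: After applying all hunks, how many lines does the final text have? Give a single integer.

Answer: 8

Derivation:
Hunk 1: at line 1 remove [yktj,qep] add [ittmc] -> 8 lines: nfej ittmc avd cmay qin oun fny fsbbn
Hunk 2: at line 1 remove [avd,cmay,qin] add [thes,owf] -> 7 lines: nfej ittmc thes owf oun fny fsbbn
Hunk 3: at line 1 remove [ittmc] add [sxhqg,wzwh] -> 8 lines: nfej sxhqg wzwh thes owf oun fny fsbbn
Hunk 4: at line 1 remove [sxhqg,wzwh,thes] add [gzxm,rtsol,wudle] -> 8 lines: nfej gzxm rtsol wudle owf oun fny fsbbn
Hunk 5: at line 2 remove [rtsol,wudle,owf] add [yukbf,fwqv,ehw] -> 8 lines: nfej gzxm yukbf fwqv ehw oun fny fsbbn
Final line count: 8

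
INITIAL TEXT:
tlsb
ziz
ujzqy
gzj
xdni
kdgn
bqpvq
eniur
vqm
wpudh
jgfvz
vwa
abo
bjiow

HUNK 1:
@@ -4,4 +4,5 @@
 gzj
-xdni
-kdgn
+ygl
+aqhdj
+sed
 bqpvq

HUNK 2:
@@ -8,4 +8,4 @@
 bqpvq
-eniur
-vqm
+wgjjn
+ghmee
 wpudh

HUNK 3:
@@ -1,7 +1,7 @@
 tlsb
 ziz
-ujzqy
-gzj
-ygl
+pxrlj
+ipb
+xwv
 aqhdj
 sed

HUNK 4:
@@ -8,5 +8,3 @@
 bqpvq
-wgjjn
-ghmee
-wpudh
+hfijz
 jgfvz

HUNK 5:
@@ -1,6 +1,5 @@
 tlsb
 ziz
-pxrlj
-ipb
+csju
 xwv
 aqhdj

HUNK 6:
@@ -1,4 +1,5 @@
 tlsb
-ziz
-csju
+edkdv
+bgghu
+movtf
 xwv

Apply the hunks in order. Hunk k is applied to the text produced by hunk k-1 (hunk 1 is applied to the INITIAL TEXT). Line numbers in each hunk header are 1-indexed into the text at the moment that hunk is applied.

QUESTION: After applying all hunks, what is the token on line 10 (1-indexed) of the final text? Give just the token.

Answer: jgfvz

Derivation:
Hunk 1: at line 4 remove [xdni,kdgn] add [ygl,aqhdj,sed] -> 15 lines: tlsb ziz ujzqy gzj ygl aqhdj sed bqpvq eniur vqm wpudh jgfvz vwa abo bjiow
Hunk 2: at line 8 remove [eniur,vqm] add [wgjjn,ghmee] -> 15 lines: tlsb ziz ujzqy gzj ygl aqhdj sed bqpvq wgjjn ghmee wpudh jgfvz vwa abo bjiow
Hunk 3: at line 1 remove [ujzqy,gzj,ygl] add [pxrlj,ipb,xwv] -> 15 lines: tlsb ziz pxrlj ipb xwv aqhdj sed bqpvq wgjjn ghmee wpudh jgfvz vwa abo bjiow
Hunk 4: at line 8 remove [wgjjn,ghmee,wpudh] add [hfijz] -> 13 lines: tlsb ziz pxrlj ipb xwv aqhdj sed bqpvq hfijz jgfvz vwa abo bjiow
Hunk 5: at line 1 remove [pxrlj,ipb] add [csju] -> 12 lines: tlsb ziz csju xwv aqhdj sed bqpvq hfijz jgfvz vwa abo bjiow
Hunk 6: at line 1 remove [ziz,csju] add [edkdv,bgghu,movtf] -> 13 lines: tlsb edkdv bgghu movtf xwv aqhdj sed bqpvq hfijz jgfvz vwa abo bjiow
Final line 10: jgfvz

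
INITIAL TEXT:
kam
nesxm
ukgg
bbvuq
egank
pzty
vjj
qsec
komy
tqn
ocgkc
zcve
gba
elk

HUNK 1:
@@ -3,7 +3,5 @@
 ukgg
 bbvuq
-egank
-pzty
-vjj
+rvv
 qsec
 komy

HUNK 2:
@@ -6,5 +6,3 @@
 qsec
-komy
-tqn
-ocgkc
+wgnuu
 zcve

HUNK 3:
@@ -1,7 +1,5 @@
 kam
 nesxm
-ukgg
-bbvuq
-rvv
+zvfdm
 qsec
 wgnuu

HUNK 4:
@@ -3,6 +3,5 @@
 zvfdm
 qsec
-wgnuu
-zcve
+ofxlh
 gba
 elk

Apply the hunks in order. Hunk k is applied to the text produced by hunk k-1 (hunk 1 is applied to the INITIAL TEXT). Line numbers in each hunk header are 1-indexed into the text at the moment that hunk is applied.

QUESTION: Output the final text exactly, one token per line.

Hunk 1: at line 3 remove [egank,pzty,vjj] add [rvv] -> 12 lines: kam nesxm ukgg bbvuq rvv qsec komy tqn ocgkc zcve gba elk
Hunk 2: at line 6 remove [komy,tqn,ocgkc] add [wgnuu] -> 10 lines: kam nesxm ukgg bbvuq rvv qsec wgnuu zcve gba elk
Hunk 3: at line 1 remove [ukgg,bbvuq,rvv] add [zvfdm] -> 8 lines: kam nesxm zvfdm qsec wgnuu zcve gba elk
Hunk 4: at line 3 remove [wgnuu,zcve] add [ofxlh] -> 7 lines: kam nesxm zvfdm qsec ofxlh gba elk

Answer: kam
nesxm
zvfdm
qsec
ofxlh
gba
elk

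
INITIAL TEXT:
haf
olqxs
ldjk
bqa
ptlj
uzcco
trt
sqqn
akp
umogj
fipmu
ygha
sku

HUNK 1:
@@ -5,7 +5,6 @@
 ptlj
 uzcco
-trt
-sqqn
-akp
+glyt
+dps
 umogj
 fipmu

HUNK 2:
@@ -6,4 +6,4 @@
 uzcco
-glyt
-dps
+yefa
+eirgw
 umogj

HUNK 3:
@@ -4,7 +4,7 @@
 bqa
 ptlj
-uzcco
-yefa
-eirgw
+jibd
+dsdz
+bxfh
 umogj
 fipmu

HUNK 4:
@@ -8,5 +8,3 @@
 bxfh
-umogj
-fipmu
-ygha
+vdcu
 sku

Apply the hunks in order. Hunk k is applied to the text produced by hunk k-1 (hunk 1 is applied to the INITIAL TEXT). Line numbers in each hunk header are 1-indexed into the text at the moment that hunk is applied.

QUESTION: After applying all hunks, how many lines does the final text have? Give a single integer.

Answer: 10

Derivation:
Hunk 1: at line 5 remove [trt,sqqn,akp] add [glyt,dps] -> 12 lines: haf olqxs ldjk bqa ptlj uzcco glyt dps umogj fipmu ygha sku
Hunk 2: at line 6 remove [glyt,dps] add [yefa,eirgw] -> 12 lines: haf olqxs ldjk bqa ptlj uzcco yefa eirgw umogj fipmu ygha sku
Hunk 3: at line 4 remove [uzcco,yefa,eirgw] add [jibd,dsdz,bxfh] -> 12 lines: haf olqxs ldjk bqa ptlj jibd dsdz bxfh umogj fipmu ygha sku
Hunk 4: at line 8 remove [umogj,fipmu,ygha] add [vdcu] -> 10 lines: haf olqxs ldjk bqa ptlj jibd dsdz bxfh vdcu sku
Final line count: 10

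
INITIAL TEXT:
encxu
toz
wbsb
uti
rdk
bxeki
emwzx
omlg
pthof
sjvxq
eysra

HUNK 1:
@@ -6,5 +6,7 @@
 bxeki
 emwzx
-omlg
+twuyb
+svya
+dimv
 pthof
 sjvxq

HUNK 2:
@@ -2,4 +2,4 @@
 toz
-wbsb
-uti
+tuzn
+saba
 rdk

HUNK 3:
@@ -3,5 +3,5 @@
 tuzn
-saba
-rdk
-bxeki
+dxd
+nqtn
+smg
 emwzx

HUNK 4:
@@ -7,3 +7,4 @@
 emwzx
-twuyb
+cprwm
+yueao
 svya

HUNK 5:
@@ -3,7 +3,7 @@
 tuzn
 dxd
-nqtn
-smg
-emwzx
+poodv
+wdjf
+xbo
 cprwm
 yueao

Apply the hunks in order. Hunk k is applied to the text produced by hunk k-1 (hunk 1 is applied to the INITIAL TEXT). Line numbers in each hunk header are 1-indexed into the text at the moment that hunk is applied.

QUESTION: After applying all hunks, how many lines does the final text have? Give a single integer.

Hunk 1: at line 6 remove [omlg] add [twuyb,svya,dimv] -> 13 lines: encxu toz wbsb uti rdk bxeki emwzx twuyb svya dimv pthof sjvxq eysra
Hunk 2: at line 2 remove [wbsb,uti] add [tuzn,saba] -> 13 lines: encxu toz tuzn saba rdk bxeki emwzx twuyb svya dimv pthof sjvxq eysra
Hunk 3: at line 3 remove [saba,rdk,bxeki] add [dxd,nqtn,smg] -> 13 lines: encxu toz tuzn dxd nqtn smg emwzx twuyb svya dimv pthof sjvxq eysra
Hunk 4: at line 7 remove [twuyb] add [cprwm,yueao] -> 14 lines: encxu toz tuzn dxd nqtn smg emwzx cprwm yueao svya dimv pthof sjvxq eysra
Hunk 5: at line 3 remove [nqtn,smg,emwzx] add [poodv,wdjf,xbo] -> 14 lines: encxu toz tuzn dxd poodv wdjf xbo cprwm yueao svya dimv pthof sjvxq eysra
Final line count: 14

Answer: 14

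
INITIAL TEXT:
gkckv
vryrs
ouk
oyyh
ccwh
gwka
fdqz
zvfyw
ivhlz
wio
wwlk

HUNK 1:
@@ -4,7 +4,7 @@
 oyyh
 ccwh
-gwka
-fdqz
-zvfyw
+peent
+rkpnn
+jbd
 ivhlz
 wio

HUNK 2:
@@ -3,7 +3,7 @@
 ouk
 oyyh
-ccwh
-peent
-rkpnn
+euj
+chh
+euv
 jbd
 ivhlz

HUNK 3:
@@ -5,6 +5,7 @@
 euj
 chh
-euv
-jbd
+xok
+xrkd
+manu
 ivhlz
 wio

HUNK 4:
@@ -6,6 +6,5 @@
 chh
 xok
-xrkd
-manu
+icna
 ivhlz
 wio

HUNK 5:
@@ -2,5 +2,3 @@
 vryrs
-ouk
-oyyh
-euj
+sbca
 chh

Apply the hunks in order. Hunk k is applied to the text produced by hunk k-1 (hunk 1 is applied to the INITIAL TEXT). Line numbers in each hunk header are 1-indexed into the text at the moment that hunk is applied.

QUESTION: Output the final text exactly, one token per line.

Answer: gkckv
vryrs
sbca
chh
xok
icna
ivhlz
wio
wwlk

Derivation:
Hunk 1: at line 4 remove [gwka,fdqz,zvfyw] add [peent,rkpnn,jbd] -> 11 lines: gkckv vryrs ouk oyyh ccwh peent rkpnn jbd ivhlz wio wwlk
Hunk 2: at line 3 remove [ccwh,peent,rkpnn] add [euj,chh,euv] -> 11 lines: gkckv vryrs ouk oyyh euj chh euv jbd ivhlz wio wwlk
Hunk 3: at line 5 remove [euv,jbd] add [xok,xrkd,manu] -> 12 lines: gkckv vryrs ouk oyyh euj chh xok xrkd manu ivhlz wio wwlk
Hunk 4: at line 6 remove [xrkd,manu] add [icna] -> 11 lines: gkckv vryrs ouk oyyh euj chh xok icna ivhlz wio wwlk
Hunk 5: at line 2 remove [ouk,oyyh,euj] add [sbca] -> 9 lines: gkckv vryrs sbca chh xok icna ivhlz wio wwlk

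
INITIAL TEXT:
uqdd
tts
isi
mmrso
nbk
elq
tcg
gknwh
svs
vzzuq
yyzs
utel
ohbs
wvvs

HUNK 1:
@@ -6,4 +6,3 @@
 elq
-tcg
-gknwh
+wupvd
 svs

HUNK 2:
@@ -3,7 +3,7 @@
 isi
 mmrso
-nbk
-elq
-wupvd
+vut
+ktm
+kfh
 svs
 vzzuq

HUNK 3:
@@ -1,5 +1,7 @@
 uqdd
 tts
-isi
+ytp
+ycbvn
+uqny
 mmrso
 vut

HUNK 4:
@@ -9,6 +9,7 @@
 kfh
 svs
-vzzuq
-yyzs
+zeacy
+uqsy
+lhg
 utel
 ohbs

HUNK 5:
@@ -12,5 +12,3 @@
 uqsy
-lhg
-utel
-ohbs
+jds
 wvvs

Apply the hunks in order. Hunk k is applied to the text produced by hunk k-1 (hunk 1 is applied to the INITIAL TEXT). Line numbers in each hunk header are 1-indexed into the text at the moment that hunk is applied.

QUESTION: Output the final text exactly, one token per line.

Answer: uqdd
tts
ytp
ycbvn
uqny
mmrso
vut
ktm
kfh
svs
zeacy
uqsy
jds
wvvs

Derivation:
Hunk 1: at line 6 remove [tcg,gknwh] add [wupvd] -> 13 lines: uqdd tts isi mmrso nbk elq wupvd svs vzzuq yyzs utel ohbs wvvs
Hunk 2: at line 3 remove [nbk,elq,wupvd] add [vut,ktm,kfh] -> 13 lines: uqdd tts isi mmrso vut ktm kfh svs vzzuq yyzs utel ohbs wvvs
Hunk 3: at line 1 remove [isi] add [ytp,ycbvn,uqny] -> 15 lines: uqdd tts ytp ycbvn uqny mmrso vut ktm kfh svs vzzuq yyzs utel ohbs wvvs
Hunk 4: at line 9 remove [vzzuq,yyzs] add [zeacy,uqsy,lhg] -> 16 lines: uqdd tts ytp ycbvn uqny mmrso vut ktm kfh svs zeacy uqsy lhg utel ohbs wvvs
Hunk 5: at line 12 remove [lhg,utel,ohbs] add [jds] -> 14 lines: uqdd tts ytp ycbvn uqny mmrso vut ktm kfh svs zeacy uqsy jds wvvs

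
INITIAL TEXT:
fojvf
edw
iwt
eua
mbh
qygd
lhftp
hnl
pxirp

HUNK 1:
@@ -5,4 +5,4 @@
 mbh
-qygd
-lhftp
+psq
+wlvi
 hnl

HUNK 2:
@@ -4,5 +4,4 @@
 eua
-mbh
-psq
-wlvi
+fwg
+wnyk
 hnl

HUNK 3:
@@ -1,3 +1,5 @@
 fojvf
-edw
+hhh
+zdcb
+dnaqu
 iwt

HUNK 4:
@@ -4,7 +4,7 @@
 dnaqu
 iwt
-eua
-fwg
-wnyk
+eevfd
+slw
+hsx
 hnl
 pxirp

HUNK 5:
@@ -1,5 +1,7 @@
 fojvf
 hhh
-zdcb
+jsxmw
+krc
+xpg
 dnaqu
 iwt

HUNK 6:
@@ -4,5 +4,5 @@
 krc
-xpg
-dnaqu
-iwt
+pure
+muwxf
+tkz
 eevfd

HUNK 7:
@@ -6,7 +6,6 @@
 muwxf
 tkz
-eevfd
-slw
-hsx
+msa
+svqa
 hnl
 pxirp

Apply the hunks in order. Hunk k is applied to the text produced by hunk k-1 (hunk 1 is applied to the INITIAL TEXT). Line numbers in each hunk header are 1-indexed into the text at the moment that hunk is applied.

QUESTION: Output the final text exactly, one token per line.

Answer: fojvf
hhh
jsxmw
krc
pure
muwxf
tkz
msa
svqa
hnl
pxirp

Derivation:
Hunk 1: at line 5 remove [qygd,lhftp] add [psq,wlvi] -> 9 lines: fojvf edw iwt eua mbh psq wlvi hnl pxirp
Hunk 2: at line 4 remove [mbh,psq,wlvi] add [fwg,wnyk] -> 8 lines: fojvf edw iwt eua fwg wnyk hnl pxirp
Hunk 3: at line 1 remove [edw] add [hhh,zdcb,dnaqu] -> 10 lines: fojvf hhh zdcb dnaqu iwt eua fwg wnyk hnl pxirp
Hunk 4: at line 4 remove [eua,fwg,wnyk] add [eevfd,slw,hsx] -> 10 lines: fojvf hhh zdcb dnaqu iwt eevfd slw hsx hnl pxirp
Hunk 5: at line 1 remove [zdcb] add [jsxmw,krc,xpg] -> 12 lines: fojvf hhh jsxmw krc xpg dnaqu iwt eevfd slw hsx hnl pxirp
Hunk 6: at line 4 remove [xpg,dnaqu,iwt] add [pure,muwxf,tkz] -> 12 lines: fojvf hhh jsxmw krc pure muwxf tkz eevfd slw hsx hnl pxirp
Hunk 7: at line 6 remove [eevfd,slw,hsx] add [msa,svqa] -> 11 lines: fojvf hhh jsxmw krc pure muwxf tkz msa svqa hnl pxirp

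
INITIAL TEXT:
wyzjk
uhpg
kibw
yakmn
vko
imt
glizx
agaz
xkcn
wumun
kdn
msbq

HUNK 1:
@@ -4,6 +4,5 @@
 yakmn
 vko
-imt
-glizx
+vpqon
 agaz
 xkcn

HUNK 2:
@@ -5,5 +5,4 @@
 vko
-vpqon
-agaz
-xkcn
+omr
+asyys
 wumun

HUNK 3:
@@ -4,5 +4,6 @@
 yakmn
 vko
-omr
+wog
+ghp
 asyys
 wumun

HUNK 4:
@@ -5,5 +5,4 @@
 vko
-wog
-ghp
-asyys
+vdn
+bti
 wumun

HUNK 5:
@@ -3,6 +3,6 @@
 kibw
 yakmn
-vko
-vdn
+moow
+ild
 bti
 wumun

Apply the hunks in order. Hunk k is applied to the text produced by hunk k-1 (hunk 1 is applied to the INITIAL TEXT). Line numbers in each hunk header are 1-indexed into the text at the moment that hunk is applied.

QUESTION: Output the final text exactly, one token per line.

Hunk 1: at line 4 remove [imt,glizx] add [vpqon] -> 11 lines: wyzjk uhpg kibw yakmn vko vpqon agaz xkcn wumun kdn msbq
Hunk 2: at line 5 remove [vpqon,agaz,xkcn] add [omr,asyys] -> 10 lines: wyzjk uhpg kibw yakmn vko omr asyys wumun kdn msbq
Hunk 3: at line 4 remove [omr] add [wog,ghp] -> 11 lines: wyzjk uhpg kibw yakmn vko wog ghp asyys wumun kdn msbq
Hunk 4: at line 5 remove [wog,ghp,asyys] add [vdn,bti] -> 10 lines: wyzjk uhpg kibw yakmn vko vdn bti wumun kdn msbq
Hunk 5: at line 3 remove [vko,vdn] add [moow,ild] -> 10 lines: wyzjk uhpg kibw yakmn moow ild bti wumun kdn msbq

Answer: wyzjk
uhpg
kibw
yakmn
moow
ild
bti
wumun
kdn
msbq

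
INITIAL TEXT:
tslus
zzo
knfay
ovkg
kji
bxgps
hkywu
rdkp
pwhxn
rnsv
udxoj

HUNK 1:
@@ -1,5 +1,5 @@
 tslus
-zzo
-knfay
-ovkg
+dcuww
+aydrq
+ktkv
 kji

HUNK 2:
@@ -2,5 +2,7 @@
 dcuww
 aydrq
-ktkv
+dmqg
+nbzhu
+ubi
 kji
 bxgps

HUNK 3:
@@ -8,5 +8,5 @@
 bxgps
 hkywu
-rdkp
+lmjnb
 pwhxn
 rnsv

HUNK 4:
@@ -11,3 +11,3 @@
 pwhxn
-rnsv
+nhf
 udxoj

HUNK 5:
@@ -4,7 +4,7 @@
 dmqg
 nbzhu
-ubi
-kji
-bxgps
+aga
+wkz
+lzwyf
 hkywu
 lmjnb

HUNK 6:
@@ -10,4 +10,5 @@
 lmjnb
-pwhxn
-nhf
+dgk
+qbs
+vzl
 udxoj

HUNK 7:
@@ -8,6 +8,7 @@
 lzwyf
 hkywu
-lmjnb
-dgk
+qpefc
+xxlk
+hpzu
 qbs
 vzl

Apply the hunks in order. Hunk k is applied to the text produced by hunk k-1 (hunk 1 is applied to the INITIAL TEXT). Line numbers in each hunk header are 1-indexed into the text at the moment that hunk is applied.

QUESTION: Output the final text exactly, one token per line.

Hunk 1: at line 1 remove [zzo,knfay,ovkg] add [dcuww,aydrq,ktkv] -> 11 lines: tslus dcuww aydrq ktkv kji bxgps hkywu rdkp pwhxn rnsv udxoj
Hunk 2: at line 2 remove [ktkv] add [dmqg,nbzhu,ubi] -> 13 lines: tslus dcuww aydrq dmqg nbzhu ubi kji bxgps hkywu rdkp pwhxn rnsv udxoj
Hunk 3: at line 8 remove [rdkp] add [lmjnb] -> 13 lines: tslus dcuww aydrq dmqg nbzhu ubi kji bxgps hkywu lmjnb pwhxn rnsv udxoj
Hunk 4: at line 11 remove [rnsv] add [nhf] -> 13 lines: tslus dcuww aydrq dmqg nbzhu ubi kji bxgps hkywu lmjnb pwhxn nhf udxoj
Hunk 5: at line 4 remove [ubi,kji,bxgps] add [aga,wkz,lzwyf] -> 13 lines: tslus dcuww aydrq dmqg nbzhu aga wkz lzwyf hkywu lmjnb pwhxn nhf udxoj
Hunk 6: at line 10 remove [pwhxn,nhf] add [dgk,qbs,vzl] -> 14 lines: tslus dcuww aydrq dmqg nbzhu aga wkz lzwyf hkywu lmjnb dgk qbs vzl udxoj
Hunk 7: at line 8 remove [lmjnb,dgk] add [qpefc,xxlk,hpzu] -> 15 lines: tslus dcuww aydrq dmqg nbzhu aga wkz lzwyf hkywu qpefc xxlk hpzu qbs vzl udxoj

Answer: tslus
dcuww
aydrq
dmqg
nbzhu
aga
wkz
lzwyf
hkywu
qpefc
xxlk
hpzu
qbs
vzl
udxoj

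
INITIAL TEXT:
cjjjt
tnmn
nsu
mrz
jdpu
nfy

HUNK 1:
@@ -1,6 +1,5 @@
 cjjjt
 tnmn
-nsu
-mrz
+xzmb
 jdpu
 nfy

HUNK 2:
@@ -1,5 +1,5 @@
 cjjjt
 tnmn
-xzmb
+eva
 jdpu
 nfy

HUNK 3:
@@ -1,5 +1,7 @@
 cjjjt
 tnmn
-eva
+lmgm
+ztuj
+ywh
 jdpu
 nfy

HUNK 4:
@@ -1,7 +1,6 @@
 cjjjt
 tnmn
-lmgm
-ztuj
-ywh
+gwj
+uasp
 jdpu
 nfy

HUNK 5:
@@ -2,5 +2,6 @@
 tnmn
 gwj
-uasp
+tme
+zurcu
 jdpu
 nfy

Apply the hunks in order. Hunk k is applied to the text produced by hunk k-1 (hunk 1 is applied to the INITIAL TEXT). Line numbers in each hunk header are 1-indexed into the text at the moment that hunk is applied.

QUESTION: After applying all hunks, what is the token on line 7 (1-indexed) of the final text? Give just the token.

Answer: nfy

Derivation:
Hunk 1: at line 1 remove [nsu,mrz] add [xzmb] -> 5 lines: cjjjt tnmn xzmb jdpu nfy
Hunk 2: at line 1 remove [xzmb] add [eva] -> 5 lines: cjjjt tnmn eva jdpu nfy
Hunk 3: at line 1 remove [eva] add [lmgm,ztuj,ywh] -> 7 lines: cjjjt tnmn lmgm ztuj ywh jdpu nfy
Hunk 4: at line 1 remove [lmgm,ztuj,ywh] add [gwj,uasp] -> 6 lines: cjjjt tnmn gwj uasp jdpu nfy
Hunk 5: at line 2 remove [uasp] add [tme,zurcu] -> 7 lines: cjjjt tnmn gwj tme zurcu jdpu nfy
Final line 7: nfy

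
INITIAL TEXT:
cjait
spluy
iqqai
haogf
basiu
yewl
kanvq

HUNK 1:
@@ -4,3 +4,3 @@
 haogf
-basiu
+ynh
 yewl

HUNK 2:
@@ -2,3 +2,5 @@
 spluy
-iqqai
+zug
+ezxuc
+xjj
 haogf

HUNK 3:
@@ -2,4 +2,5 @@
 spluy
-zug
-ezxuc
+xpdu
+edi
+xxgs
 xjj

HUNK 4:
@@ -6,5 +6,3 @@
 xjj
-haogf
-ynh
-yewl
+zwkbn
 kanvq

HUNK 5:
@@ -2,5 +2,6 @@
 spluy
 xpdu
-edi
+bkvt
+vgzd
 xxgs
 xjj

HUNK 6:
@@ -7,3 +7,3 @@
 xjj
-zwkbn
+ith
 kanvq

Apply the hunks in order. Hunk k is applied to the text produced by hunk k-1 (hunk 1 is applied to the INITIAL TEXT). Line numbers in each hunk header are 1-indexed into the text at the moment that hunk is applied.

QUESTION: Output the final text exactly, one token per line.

Hunk 1: at line 4 remove [basiu] add [ynh] -> 7 lines: cjait spluy iqqai haogf ynh yewl kanvq
Hunk 2: at line 2 remove [iqqai] add [zug,ezxuc,xjj] -> 9 lines: cjait spluy zug ezxuc xjj haogf ynh yewl kanvq
Hunk 3: at line 2 remove [zug,ezxuc] add [xpdu,edi,xxgs] -> 10 lines: cjait spluy xpdu edi xxgs xjj haogf ynh yewl kanvq
Hunk 4: at line 6 remove [haogf,ynh,yewl] add [zwkbn] -> 8 lines: cjait spluy xpdu edi xxgs xjj zwkbn kanvq
Hunk 5: at line 2 remove [edi] add [bkvt,vgzd] -> 9 lines: cjait spluy xpdu bkvt vgzd xxgs xjj zwkbn kanvq
Hunk 6: at line 7 remove [zwkbn] add [ith] -> 9 lines: cjait spluy xpdu bkvt vgzd xxgs xjj ith kanvq

Answer: cjait
spluy
xpdu
bkvt
vgzd
xxgs
xjj
ith
kanvq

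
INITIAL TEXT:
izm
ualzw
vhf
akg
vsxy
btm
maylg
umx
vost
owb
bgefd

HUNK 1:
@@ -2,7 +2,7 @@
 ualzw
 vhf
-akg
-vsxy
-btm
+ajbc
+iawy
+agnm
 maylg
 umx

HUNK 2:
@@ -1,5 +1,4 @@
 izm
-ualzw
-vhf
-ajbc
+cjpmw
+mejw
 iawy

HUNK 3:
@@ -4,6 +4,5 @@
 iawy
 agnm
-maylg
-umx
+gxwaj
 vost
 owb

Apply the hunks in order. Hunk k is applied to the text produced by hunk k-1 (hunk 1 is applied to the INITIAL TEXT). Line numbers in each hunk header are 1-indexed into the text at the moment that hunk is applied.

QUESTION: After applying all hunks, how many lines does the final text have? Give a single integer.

Hunk 1: at line 2 remove [akg,vsxy,btm] add [ajbc,iawy,agnm] -> 11 lines: izm ualzw vhf ajbc iawy agnm maylg umx vost owb bgefd
Hunk 2: at line 1 remove [ualzw,vhf,ajbc] add [cjpmw,mejw] -> 10 lines: izm cjpmw mejw iawy agnm maylg umx vost owb bgefd
Hunk 3: at line 4 remove [maylg,umx] add [gxwaj] -> 9 lines: izm cjpmw mejw iawy agnm gxwaj vost owb bgefd
Final line count: 9

Answer: 9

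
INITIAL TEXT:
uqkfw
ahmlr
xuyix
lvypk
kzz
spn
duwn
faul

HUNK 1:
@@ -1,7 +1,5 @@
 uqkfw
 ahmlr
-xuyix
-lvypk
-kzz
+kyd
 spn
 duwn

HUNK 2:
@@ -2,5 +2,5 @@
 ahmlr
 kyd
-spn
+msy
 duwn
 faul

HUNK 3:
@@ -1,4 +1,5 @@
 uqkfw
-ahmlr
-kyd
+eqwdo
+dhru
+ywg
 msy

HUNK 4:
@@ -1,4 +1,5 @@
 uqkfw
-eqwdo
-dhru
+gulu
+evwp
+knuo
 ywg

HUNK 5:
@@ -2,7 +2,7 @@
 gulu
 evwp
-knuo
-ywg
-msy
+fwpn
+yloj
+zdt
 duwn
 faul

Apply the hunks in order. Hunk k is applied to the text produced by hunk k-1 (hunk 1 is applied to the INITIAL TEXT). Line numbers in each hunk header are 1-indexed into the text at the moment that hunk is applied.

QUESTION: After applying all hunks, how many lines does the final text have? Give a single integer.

Answer: 8

Derivation:
Hunk 1: at line 1 remove [xuyix,lvypk,kzz] add [kyd] -> 6 lines: uqkfw ahmlr kyd spn duwn faul
Hunk 2: at line 2 remove [spn] add [msy] -> 6 lines: uqkfw ahmlr kyd msy duwn faul
Hunk 3: at line 1 remove [ahmlr,kyd] add [eqwdo,dhru,ywg] -> 7 lines: uqkfw eqwdo dhru ywg msy duwn faul
Hunk 4: at line 1 remove [eqwdo,dhru] add [gulu,evwp,knuo] -> 8 lines: uqkfw gulu evwp knuo ywg msy duwn faul
Hunk 5: at line 2 remove [knuo,ywg,msy] add [fwpn,yloj,zdt] -> 8 lines: uqkfw gulu evwp fwpn yloj zdt duwn faul
Final line count: 8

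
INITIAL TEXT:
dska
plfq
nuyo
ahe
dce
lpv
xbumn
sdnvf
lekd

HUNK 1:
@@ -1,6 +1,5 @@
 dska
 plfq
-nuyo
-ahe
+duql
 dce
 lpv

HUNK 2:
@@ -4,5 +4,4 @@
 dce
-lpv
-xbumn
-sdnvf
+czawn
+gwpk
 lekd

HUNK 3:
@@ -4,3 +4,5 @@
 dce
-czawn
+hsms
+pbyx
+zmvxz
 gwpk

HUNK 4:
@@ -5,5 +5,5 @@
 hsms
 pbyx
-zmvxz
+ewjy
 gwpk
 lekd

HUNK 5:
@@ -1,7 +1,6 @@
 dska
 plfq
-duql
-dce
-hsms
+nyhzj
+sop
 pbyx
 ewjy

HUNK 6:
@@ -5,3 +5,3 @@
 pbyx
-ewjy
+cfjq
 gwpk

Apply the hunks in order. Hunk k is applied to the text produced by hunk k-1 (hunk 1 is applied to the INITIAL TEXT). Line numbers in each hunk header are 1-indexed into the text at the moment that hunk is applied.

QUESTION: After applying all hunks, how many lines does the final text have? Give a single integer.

Hunk 1: at line 1 remove [nuyo,ahe] add [duql] -> 8 lines: dska plfq duql dce lpv xbumn sdnvf lekd
Hunk 2: at line 4 remove [lpv,xbumn,sdnvf] add [czawn,gwpk] -> 7 lines: dska plfq duql dce czawn gwpk lekd
Hunk 3: at line 4 remove [czawn] add [hsms,pbyx,zmvxz] -> 9 lines: dska plfq duql dce hsms pbyx zmvxz gwpk lekd
Hunk 4: at line 5 remove [zmvxz] add [ewjy] -> 9 lines: dska plfq duql dce hsms pbyx ewjy gwpk lekd
Hunk 5: at line 1 remove [duql,dce,hsms] add [nyhzj,sop] -> 8 lines: dska plfq nyhzj sop pbyx ewjy gwpk lekd
Hunk 6: at line 5 remove [ewjy] add [cfjq] -> 8 lines: dska plfq nyhzj sop pbyx cfjq gwpk lekd
Final line count: 8

Answer: 8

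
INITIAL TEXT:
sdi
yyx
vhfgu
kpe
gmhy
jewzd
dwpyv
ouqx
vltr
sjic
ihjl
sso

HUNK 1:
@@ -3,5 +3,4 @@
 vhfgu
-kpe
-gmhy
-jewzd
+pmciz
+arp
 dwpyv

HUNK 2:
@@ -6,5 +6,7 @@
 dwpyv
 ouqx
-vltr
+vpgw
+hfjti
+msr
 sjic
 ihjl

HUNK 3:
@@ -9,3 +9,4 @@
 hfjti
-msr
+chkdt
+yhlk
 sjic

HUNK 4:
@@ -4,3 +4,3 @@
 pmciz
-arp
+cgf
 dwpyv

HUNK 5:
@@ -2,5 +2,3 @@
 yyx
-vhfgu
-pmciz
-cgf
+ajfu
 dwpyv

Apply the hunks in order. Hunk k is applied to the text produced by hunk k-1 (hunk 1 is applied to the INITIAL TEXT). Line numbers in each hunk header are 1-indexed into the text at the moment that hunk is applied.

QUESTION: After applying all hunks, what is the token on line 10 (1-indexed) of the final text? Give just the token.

Hunk 1: at line 3 remove [kpe,gmhy,jewzd] add [pmciz,arp] -> 11 lines: sdi yyx vhfgu pmciz arp dwpyv ouqx vltr sjic ihjl sso
Hunk 2: at line 6 remove [vltr] add [vpgw,hfjti,msr] -> 13 lines: sdi yyx vhfgu pmciz arp dwpyv ouqx vpgw hfjti msr sjic ihjl sso
Hunk 3: at line 9 remove [msr] add [chkdt,yhlk] -> 14 lines: sdi yyx vhfgu pmciz arp dwpyv ouqx vpgw hfjti chkdt yhlk sjic ihjl sso
Hunk 4: at line 4 remove [arp] add [cgf] -> 14 lines: sdi yyx vhfgu pmciz cgf dwpyv ouqx vpgw hfjti chkdt yhlk sjic ihjl sso
Hunk 5: at line 2 remove [vhfgu,pmciz,cgf] add [ajfu] -> 12 lines: sdi yyx ajfu dwpyv ouqx vpgw hfjti chkdt yhlk sjic ihjl sso
Final line 10: sjic

Answer: sjic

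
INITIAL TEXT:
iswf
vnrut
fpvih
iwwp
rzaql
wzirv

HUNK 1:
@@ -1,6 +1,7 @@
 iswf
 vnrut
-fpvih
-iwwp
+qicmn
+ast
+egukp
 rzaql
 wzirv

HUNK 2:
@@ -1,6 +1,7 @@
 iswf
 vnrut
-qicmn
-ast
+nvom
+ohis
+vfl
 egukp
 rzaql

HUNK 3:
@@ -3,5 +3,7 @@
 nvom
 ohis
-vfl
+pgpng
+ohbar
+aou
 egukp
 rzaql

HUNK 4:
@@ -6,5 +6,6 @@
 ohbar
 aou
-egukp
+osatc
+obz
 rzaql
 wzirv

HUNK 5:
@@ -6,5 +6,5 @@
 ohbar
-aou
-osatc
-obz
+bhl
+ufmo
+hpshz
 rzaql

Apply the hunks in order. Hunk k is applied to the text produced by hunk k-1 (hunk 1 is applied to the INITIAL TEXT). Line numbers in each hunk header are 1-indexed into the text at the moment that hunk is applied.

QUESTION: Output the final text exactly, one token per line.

Hunk 1: at line 1 remove [fpvih,iwwp] add [qicmn,ast,egukp] -> 7 lines: iswf vnrut qicmn ast egukp rzaql wzirv
Hunk 2: at line 1 remove [qicmn,ast] add [nvom,ohis,vfl] -> 8 lines: iswf vnrut nvom ohis vfl egukp rzaql wzirv
Hunk 3: at line 3 remove [vfl] add [pgpng,ohbar,aou] -> 10 lines: iswf vnrut nvom ohis pgpng ohbar aou egukp rzaql wzirv
Hunk 4: at line 6 remove [egukp] add [osatc,obz] -> 11 lines: iswf vnrut nvom ohis pgpng ohbar aou osatc obz rzaql wzirv
Hunk 5: at line 6 remove [aou,osatc,obz] add [bhl,ufmo,hpshz] -> 11 lines: iswf vnrut nvom ohis pgpng ohbar bhl ufmo hpshz rzaql wzirv

Answer: iswf
vnrut
nvom
ohis
pgpng
ohbar
bhl
ufmo
hpshz
rzaql
wzirv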